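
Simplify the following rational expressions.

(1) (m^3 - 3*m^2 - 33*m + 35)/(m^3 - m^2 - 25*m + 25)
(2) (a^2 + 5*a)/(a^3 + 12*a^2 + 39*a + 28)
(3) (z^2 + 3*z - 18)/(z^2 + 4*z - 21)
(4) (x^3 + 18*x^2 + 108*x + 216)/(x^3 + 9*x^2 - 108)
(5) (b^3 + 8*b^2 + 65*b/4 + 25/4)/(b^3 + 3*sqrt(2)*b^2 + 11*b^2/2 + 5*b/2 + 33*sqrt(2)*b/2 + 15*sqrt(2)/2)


(1) = (m - 7)/(m - 5)
(2) = (a^2 + 5*a)/(a^3 + 12*a^2 + 39*a + 28)
(3) = (z + 6)/(z + 7)
(4) = (x + 6)/(x - 3)
(5) = (8*b + 20)/(8*b + 24*sqrt(2))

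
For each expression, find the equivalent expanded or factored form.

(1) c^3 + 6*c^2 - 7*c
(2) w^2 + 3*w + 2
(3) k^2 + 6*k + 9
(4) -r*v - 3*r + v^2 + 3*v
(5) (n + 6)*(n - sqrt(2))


(1) = c*(c - 1)*(c + 7)
(2) = (w + 1)*(w + 2)
(3) = (k + 3)^2
(4) = (-r + v)*(v + 3)
(5) = n^2 - sqrt(2)*n + 6*n - 6*sqrt(2)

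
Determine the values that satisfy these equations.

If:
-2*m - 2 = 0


Then:
m = -1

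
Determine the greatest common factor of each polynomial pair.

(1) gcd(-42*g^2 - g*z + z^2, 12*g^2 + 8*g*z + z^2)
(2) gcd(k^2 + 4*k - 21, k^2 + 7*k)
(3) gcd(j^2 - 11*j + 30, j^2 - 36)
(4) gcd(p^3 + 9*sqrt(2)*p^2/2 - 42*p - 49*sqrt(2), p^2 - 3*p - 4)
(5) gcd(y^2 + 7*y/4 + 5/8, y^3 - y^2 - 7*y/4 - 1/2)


(1) = gcd((-7*g + z)*(6*g + z), (2*g + z)*(6*g + z)) = 6*g + z
(2) = gcd((k - 3)*(k + 7), k*(k + 7)) = k + 7
(3) = gcd((j - 6)*(j - 5), (j - 6)*(j + 6)) = j - 6
(4) = 1
(5) = gcd((y + 1/2)*(y + 5/4), (y - 2)*(y + 1/2)^2) = y + 1/2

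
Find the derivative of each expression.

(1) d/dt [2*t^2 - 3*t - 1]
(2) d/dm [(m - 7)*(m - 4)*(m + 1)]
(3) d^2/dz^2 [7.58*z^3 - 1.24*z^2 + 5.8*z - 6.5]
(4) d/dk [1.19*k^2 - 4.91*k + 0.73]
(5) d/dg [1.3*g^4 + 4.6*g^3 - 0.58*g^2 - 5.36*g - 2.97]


(1) = 4*t - 3
(2) = 3*m^2 - 20*m + 17
(3) = 45.48*z - 2.48
(4) = 2.38*k - 4.91
(5) = 5.2*g^3 + 13.8*g^2 - 1.16*g - 5.36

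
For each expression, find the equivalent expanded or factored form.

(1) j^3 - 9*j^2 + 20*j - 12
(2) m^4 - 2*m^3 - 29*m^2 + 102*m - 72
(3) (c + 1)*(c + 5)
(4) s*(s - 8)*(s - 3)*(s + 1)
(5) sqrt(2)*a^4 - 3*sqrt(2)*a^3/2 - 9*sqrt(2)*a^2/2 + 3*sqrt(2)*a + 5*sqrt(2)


(1) = (j - 6)*(j - 2)*(j - 1)
(2) = (m - 4)*(m - 3)*(m - 1)*(m + 6)
(3) = c^2 + 6*c + 5
(4) = s^4 - 10*s^3 + 13*s^2 + 24*s
(5) = (a - 5/2)*(a - sqrt(2))*(a + sqrt(2))*(sqrt(2)*a + sqrt(2))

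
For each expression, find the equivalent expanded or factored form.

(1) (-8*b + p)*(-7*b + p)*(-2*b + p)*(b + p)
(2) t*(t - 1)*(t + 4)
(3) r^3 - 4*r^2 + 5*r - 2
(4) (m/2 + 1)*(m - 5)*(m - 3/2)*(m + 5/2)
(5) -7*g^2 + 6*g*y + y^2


(1) = -112*b^4 - 26*b^3*p + 69*b^2*p^2 - 16*b*p^3 + p^4
(2) = t^3 + 3*t^2 - 4*t
(3) = (r - 2)*(r - 1)^2
(4) = m^4/2 - m^3 - 67*m^2/8 + 5*m/8 + 75/4
(5) = (-g + y)*(7*g + y)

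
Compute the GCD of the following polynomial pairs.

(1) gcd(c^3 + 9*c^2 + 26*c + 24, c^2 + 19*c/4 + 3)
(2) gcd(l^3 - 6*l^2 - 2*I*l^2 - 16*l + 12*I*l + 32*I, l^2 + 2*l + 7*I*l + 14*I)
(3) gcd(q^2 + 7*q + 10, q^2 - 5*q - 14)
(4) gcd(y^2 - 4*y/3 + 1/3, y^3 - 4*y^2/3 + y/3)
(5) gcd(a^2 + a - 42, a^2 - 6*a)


(1) = c + 4
(2) = gcd((l - 8)*(l + 2)*(l - 2*I), (l + 2)*(l + 7*I)) = l + 2
(3) = q + 2
(4) = gcd((y - 1)*(y - 1/3), y*(y - 1)*(y - 1/3)) = y^2 - 4*y/3 + 1/3
(5) = gcd((a - 6)*(a + 7), a*(a - 6)) = a - 6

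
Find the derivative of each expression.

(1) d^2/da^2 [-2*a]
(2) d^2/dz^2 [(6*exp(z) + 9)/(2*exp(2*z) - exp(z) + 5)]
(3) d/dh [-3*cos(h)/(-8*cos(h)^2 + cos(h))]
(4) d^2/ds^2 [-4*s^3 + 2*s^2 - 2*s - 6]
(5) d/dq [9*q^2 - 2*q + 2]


(1) = 0
(2) = (24*exp(4*z) + 156*exp(3*z) - 414*exp(2*z) - 321*exp(z) + 195)*exp(z)/(8*exp(6*z) - 12*exp(5*z) + 66*exp(4*z) - 61*exp(3*z) + 165*exp(2*z) - 75*exp(z) + 125)
(3) = 24*sin(h)/(8*cos(h) - 1)^2
(4) = 4 - 24*s
(5) = 18*q - 2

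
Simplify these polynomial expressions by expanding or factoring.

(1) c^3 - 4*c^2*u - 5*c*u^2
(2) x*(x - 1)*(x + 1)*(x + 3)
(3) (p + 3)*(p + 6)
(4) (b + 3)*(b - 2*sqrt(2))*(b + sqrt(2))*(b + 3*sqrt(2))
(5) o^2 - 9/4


(1) = c*(c - 5*u)*(c + u)
(2) = x^4 + 3*x^3 - x^2 - 3*x
(3) = p^2 + 9*p + 18
(4) = b^4 + 2*sqrt(2)*b^3 + 3*b^3 - 10*b^2 + 6*sqrt(2)*b^2 - 30*b - 12*sqrt(2)*b - 36*sqrt(2)
(5) = (o - 3/2)*(o + 3/2)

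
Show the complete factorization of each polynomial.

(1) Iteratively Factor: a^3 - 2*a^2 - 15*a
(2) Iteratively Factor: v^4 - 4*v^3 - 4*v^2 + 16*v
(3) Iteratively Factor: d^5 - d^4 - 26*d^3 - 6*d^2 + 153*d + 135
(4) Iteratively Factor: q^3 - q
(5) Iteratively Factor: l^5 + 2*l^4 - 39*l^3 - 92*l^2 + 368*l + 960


(1) = (a)*(a^2 - 2*a - 15) = a*(a + 3)*(a - 5)
(2) = (v - 4)*(v^3 - 4*v) = (v - 4)*(v + 2)*(v^2 - 2*v) = (v - 4)*(v - 2)*(v + 2)*(v)
(3) = (d + 3)*(d^4 - 4*d^3 - 14*d^2 + 36*d + 45) = (d + 3)^2*(d^3 - 7*d^2 + 7*d + 15) = (d + 1)*(d + 3)^2*(d^2 - 8*d + 15) = (d - 3)*(d + 1)*(d + 3)^2*(d - 5)
(4) = (q - 1)*(q^2 + q) = (q - 1)*(q + 1)*(q)
(5) = (l - 5)*(l^4 + 7*l^3 - 4*l^2 - 112*l - 192) = (l - 5)*(l + 4)*(l^3 + 3*l^2 - 16*l - 48) = (l - 5)*(l + 3)*(l + 4)*(l^2 - 16) = (l - 5)*(l - 4)*(l + 3)*(l + 4)*(l + 4)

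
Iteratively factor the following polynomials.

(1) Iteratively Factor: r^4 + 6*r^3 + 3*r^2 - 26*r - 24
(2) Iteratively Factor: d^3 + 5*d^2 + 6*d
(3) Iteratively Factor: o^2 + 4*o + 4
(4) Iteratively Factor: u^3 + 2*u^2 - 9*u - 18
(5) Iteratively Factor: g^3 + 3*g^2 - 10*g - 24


(1) = (r + 3)*(r^3 + 3*r^2 - 6*r - 8) = (r + 1)*(r + 3)*(r^2 + 2*r - 8) = (r + 1)*(r + 3)*(r + 4)*(r - 2)
(2) = (d + 2)*(d^2 + 3*d) = (d + 2)*(d + 3)*(d)
(3) = (o + 2)*(o + 2)
(4) = (u + 3)*(u^2 - u - 6) = (u - 3)*(u + 3)*(u + 2)
(5) = (g + 4)*(g^2 - g - 6) = (g - 3)*(g + 4)*(g + 2)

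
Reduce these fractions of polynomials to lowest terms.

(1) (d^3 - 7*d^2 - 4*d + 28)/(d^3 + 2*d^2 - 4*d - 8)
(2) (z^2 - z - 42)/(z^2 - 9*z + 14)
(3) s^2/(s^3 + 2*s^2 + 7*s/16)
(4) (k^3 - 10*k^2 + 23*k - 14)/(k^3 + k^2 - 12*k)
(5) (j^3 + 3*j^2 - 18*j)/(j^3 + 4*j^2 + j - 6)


(1) = (d - 7)/(d + 2)
(2) = (z + 6)/(z - 2)
(3) = 16*s/(16*s^2 + 32*s + 7)
(4) = (k^3 - 10*k^2 + 23*k - 14)/(k^3 + k^2 - 12*k)
(5) = (j^3 + 3*j^2 - 18*j)/(j^3 + 4*j^2 + j - 6)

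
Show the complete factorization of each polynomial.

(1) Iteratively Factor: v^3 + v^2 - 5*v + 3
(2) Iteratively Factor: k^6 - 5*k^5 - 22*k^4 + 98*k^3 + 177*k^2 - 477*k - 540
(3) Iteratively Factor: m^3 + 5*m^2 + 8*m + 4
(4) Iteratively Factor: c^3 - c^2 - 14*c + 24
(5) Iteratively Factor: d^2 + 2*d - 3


(1) = (v + 3)*(v^2 - 2*v + 1) = (v - 1)*(v + 3)*(v - 1)
(2) = (k + 1)*(k^5 - 6*k^4 - 16*k^3 + 114*k^2 + 63*k - 540) = (k - 4)*(k + 1)*(k^4 - 2*k^3 - 24*k^2 + 18*k + 135) = (k - 4)*(k + 1)*(k + 3)*(k^3 - 5*k^2 - 9*k + 45) = (k - 4)*(k - 3)*(k + 1)*(k + 3)*(k^2 - 2*k - 15) = (k - 5)*(k - 4)*(k - 3)*(k + 1)*(k + 3)*(k + 3)
(3) = (m + 2)*(m^2 + 3*m + 2) = (m + 2)^2*(m + 1)
(4) = (c - 3)*(c^2 + 2*c - 8) = (c - 3)*(c + 4)*(c - 2)
(5) = (d + 3)*(d - 1)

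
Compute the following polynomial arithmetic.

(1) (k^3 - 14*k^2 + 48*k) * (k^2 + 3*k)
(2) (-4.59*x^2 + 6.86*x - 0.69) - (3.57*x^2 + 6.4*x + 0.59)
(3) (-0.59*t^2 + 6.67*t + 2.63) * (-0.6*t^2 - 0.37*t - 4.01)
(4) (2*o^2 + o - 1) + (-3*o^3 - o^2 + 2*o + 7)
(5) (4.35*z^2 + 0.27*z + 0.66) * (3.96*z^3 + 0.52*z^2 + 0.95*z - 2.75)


(1) = k^5 - 11*k^4 + 6*k^3 + 144*k^2
(2) = -8.16*x^2 + 0.46*x - 1.28
(3) = 0.354*t^4 - 3.7837*t^3 - 1.68*t^2 - 27.7198*t - 10.5463
(4) = -3*o^3 + o^2 + 3*o + 6
(5) = 17.226*z^5 + 3.3312*z^4 + 6.8865*z^3 - 11.3628*z^2 - 0.1155*z - 1.815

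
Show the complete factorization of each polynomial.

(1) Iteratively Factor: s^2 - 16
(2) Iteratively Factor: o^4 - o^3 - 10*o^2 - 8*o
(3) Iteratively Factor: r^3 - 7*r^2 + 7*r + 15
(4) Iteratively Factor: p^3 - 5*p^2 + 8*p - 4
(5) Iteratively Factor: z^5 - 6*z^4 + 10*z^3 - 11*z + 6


(1) = (s + 4)*(s - 4)
(2) = (o)*(o^3 - o^2 - 10*o - 8) = o*(o + 1)*(o^2 - 2*o - 8) = o*(o + 1)*(o + 2)*(o - 4)
(3) = (r - 5)*(r^2 - 2*r - 3) = (r - 5)*(r - 3)*(r + 1)
(4) = (p - 2)*(p^2 - 3*p + 2) = (p - 2)^2*(p - 1)
(5) = (z + 1)*(z^4 - 7*z^3 + 17*z^2 - 17*z + 6) = (z - 2)*(z + 1)*(z^3 - 5*z^2 + 7*z - 3) = (z - 2)*(z - 1)*(z + 1)*(z^2 - 4*z + 3) = (z - 3)*(z - 2)*(z - 1)*(z + 1)*(z - 1)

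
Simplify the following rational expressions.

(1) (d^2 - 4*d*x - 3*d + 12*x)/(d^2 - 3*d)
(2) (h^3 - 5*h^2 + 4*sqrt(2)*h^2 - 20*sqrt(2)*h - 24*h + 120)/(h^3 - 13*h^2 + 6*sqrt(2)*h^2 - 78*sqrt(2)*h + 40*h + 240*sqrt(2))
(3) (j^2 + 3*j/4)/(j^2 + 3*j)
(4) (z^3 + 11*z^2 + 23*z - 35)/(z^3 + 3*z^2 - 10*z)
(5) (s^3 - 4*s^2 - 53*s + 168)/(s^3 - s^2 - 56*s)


(1) = (d - 4*x)/d
(2) = (h - 2*sqrt(2))/(h - 8)
(3) = (4*j + 3)/(4*j + 12)
(4) = (z^2 + 6*z - 7)/(z^2 - 2*z)
(5) = (s - 3)/s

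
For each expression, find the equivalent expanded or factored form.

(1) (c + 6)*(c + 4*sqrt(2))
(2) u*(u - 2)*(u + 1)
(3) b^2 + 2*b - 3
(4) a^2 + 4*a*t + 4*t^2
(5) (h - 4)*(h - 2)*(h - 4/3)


(1) = c^2 + 4*sqrt(2)*c + 6*c + 24*sqrt(2)
(2) = u^3 - u^2 - 2*u
(3) = (b - 1)*(b + 3)
(4) = (a + 2*t)^2
(5) = h^3 - 22*h^2/3 + 16*h - 32/3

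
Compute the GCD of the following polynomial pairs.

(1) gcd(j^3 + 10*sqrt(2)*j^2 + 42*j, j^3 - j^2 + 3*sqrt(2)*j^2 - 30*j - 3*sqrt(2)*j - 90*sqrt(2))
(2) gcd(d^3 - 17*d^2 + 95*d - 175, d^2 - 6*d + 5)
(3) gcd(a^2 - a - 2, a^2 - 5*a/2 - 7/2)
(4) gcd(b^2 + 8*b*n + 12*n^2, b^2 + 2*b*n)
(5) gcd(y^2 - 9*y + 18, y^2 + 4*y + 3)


(1) = j + 3*sqrt(2)
(2) = gcd((d - 7)*(d - 5)^2, (d - 5)*(d - 1)) = d - 5
(3) = a + 1
(4) = b + 2*n
(5) = 1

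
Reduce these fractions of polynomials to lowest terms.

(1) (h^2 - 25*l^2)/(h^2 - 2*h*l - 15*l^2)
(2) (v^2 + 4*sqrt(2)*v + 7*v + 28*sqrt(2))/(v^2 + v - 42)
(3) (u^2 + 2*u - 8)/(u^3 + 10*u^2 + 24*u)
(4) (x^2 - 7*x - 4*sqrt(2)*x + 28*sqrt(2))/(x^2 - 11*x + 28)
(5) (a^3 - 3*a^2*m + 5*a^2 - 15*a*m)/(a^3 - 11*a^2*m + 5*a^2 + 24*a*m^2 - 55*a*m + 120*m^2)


(1) = (h + 5*l)/(h + 3*l)
(2) = (v + 4*sqrt(2))/(v - 6)
(3) = (u - 2)/(u^2 + 6*u)
(4) = (x - 4*sqrt(2))/(x - 4)
(5) = a/(a - 8*m)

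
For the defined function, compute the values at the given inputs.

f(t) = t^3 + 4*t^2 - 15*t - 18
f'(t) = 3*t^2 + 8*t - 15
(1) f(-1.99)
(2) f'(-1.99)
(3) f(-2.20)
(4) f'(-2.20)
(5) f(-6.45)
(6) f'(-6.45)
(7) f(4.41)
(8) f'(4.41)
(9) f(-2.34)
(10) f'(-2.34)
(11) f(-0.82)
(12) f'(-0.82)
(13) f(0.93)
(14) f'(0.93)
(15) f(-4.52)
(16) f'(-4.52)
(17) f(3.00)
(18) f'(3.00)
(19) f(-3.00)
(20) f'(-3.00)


(1) = 19.81
(2) = -19.04
(3) = 23.71
(4) = -18.08
(5) = -23.18
(6) = 58.21
(7) = 79.41
(8) = 78.62
(9) = 26.19
(10) = -17.29
(11) = -3.56
(12) = -19.54
(13) = -27.69
(14) = -4.97
(15) = 39.18
(16) = 10.13
(17) = 0.00
(18) = 36.00
(19) = 36.00
(20) = -12.00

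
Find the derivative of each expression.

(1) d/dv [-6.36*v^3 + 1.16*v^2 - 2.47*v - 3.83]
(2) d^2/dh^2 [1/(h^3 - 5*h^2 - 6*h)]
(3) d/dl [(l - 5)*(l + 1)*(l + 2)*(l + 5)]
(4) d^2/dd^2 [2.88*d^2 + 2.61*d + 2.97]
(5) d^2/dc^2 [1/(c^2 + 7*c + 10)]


(1) = -19.08*v^2 + 2.32*v - 2.47
(2) = 2*(h*(5 - 3*h)*(-h^2 + 5*h + 6) - (-3*h^2 + 10*h + 6)^2)/(h^3*(-h^2 + 5*h + 6)^3)
(3) = 4*l^3 + 9*l^2 - 46*l - 75
(4) = 5.76000000000000
(5) = 2*(-c^2 - 7*c + (2*c + 7)^2 - 10)/(c^2 + 7*c + 10)^3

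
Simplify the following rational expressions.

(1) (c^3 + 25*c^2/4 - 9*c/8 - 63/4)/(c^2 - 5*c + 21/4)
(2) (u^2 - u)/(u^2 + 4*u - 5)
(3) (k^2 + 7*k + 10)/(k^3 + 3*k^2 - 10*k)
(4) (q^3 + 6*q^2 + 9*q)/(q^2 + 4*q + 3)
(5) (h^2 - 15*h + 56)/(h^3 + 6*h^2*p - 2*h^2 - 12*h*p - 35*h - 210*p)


(1) = (4*c^2 + 31*c + 42)/(4*c - 14)
(2) = u/(u + 5)
(3) = (k + 2)/(k^2 - 2*k)
(4) = (q^2 + 3*q)/(q + 1)
(5) = (h - 8)/(h^2 + 6*h*p + 5*h + 30*p)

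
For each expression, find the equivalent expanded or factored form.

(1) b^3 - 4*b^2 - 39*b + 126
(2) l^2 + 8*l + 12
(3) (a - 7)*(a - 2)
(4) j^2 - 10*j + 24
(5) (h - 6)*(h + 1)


(1) = (b - 7)*(b - 3)*(b + 6)
(2) = (l + 2)*(l + 6)
(3) = a^2 - 9*a + 14
(4) = (j - 6)*(j - 4)
(5) = h^2 - 5*h - 6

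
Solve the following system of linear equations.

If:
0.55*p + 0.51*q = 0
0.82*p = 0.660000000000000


Then:
p = 0.80
q = -0.87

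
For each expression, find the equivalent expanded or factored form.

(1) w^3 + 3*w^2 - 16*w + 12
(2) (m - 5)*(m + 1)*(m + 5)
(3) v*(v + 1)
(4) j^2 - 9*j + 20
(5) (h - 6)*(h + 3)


(1) = (w - 2)*(w - 1)*(w + 6)
(2) = m^3 + m^2 - 25*m - 25
(3) = v^2 + v
(4) = (j - 5)*(j - 4)
(5) = h^2 - 3*h - 18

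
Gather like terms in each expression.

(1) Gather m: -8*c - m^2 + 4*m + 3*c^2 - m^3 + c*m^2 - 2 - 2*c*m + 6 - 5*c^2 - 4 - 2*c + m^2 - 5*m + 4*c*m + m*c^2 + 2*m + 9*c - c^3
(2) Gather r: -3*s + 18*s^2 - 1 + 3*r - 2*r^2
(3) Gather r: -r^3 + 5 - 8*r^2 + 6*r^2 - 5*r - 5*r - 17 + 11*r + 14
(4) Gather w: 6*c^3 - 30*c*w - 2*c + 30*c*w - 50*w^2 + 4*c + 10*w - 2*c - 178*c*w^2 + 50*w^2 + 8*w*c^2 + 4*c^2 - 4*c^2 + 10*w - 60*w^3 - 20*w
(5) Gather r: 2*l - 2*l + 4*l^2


(1) = -c^3 - 2*c^2 + c*m^2 - c - m^3 + m*(c^2 + 2*c + 1)
(2) = -2*r^2 + 3*r + 18*s^2 - 3*s - 1
(3) = -r^3 - 2*r^2 + r + 2
(4) = 6*c^3 + 8*c^2*w - 178*c*w^2 - 60*w^3
(5) = 4*l^2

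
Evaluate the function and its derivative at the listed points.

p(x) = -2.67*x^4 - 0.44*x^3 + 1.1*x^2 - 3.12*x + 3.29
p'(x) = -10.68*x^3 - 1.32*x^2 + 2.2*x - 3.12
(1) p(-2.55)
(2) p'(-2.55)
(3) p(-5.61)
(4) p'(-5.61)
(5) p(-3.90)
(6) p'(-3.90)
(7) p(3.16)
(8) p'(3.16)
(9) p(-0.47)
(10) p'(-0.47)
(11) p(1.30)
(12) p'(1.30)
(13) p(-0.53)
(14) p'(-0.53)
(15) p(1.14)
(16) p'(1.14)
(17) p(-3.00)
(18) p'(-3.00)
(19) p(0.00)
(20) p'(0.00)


(1) = -87.20
(2) = 159.78
(3) = -2511.52
(4) = 1828.64
(5) = -559.40
(6) = 601.75
(7) = -275.70
(8) = -346.35
(9) = 4.91
(10) = -3.34
(11) = -7.50
(12) = -25.95
(13) = 5.11
(14) = -3.07
(15) = -4.00
(16) = -18.15
(17) = -181.84
(18) = 266.76
(19) = 3.29
(20) = -3.12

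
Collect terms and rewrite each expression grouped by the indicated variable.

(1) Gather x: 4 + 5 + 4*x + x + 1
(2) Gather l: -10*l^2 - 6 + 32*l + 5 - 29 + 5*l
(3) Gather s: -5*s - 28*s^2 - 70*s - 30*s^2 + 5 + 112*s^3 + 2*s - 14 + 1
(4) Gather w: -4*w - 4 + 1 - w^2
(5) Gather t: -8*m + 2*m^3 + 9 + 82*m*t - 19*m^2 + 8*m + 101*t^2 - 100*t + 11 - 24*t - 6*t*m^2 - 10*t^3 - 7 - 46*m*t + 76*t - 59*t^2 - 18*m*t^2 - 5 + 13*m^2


(1) = 5*x + 10
(2) = -10*l^2 + 37*l - 30
(3) = 112*s^3 - 58*s^2 - 73*s - 8
(4) = -w^2 - 4*w - 3
(5) = 2*m^3 - 6*m^2 - 10*t^3 + t^2*(42 - 18*m) + t*(-6*m^2 + 36*m - 48) + 8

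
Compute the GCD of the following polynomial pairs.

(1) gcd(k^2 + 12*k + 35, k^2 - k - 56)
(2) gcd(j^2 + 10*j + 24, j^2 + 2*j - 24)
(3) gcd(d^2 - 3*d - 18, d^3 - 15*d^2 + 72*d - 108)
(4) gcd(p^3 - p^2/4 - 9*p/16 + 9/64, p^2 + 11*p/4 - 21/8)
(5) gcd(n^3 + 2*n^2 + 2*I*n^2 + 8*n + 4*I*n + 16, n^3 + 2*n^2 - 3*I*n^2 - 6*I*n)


(1) = gcd((k + 5)*(k + 7), (k - 8)*(k + 7)) = k + 7
(2) = j + 6
(3) = gcd((d - 6)*(d + 3), (d - 6)^2*(d - 3)) = d - 6
(4) = p - 3/4
(5) = n + 2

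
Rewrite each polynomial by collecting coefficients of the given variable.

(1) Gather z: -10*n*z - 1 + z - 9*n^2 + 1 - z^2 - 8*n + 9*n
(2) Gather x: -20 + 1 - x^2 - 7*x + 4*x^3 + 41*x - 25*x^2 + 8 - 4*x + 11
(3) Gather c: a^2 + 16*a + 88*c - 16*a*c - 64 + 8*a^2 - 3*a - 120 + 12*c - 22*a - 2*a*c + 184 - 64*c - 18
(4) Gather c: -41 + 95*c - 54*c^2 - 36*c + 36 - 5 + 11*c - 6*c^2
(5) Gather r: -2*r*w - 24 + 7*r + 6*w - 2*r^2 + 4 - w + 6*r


(1) = -9*n^2 + n - z^2 + z*(1 - 10*n)
(2) = 4*x^3 - 26*x^2 + 30*x
(3) = 9*a^2 - 9*a + c*(36 - 18*a) - 18
(4) = -60*c^2 + 70*c - 10
(5) = -2*r^2 + r*(13 - 2*w) + 5*w - 20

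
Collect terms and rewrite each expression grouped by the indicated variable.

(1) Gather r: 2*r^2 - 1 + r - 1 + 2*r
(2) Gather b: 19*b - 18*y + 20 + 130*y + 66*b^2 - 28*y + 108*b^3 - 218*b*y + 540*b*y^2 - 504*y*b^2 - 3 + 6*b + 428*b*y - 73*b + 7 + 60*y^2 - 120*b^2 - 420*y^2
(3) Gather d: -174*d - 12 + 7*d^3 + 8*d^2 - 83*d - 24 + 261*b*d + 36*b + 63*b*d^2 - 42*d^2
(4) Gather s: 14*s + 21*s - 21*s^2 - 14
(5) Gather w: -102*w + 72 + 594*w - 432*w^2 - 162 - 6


(1) = 2*r^2 + 3*r - 2
(2) = 108*b^3 + b^2*(-504*y - 54) + b*(540*y^2 + 210*y - 48) - 360*y^2 + 84*y + 24
(3) = 36*b + 7*d^3 + d^2*(63*b - 34) + d*(261*b - 257) - 36
(4) = -21*s^2 + 35*s - 14
(5) = -432*w^2 + 492*w - 96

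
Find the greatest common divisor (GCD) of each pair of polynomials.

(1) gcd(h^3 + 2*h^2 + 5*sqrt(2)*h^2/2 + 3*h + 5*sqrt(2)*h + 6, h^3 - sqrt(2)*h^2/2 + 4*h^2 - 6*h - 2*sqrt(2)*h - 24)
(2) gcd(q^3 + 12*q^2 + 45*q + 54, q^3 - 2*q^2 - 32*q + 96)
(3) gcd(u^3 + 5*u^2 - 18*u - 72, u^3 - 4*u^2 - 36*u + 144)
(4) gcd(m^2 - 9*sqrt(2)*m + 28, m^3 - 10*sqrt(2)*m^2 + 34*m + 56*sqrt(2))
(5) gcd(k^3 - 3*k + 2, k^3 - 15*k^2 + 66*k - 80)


(1) = gcd((h + 2)*(h + sqrt(2))*(h + 3*sqrt(2)/2), (h + 4)*(h - 2*sqrt(2))*(h + 3*sqrt(2)/2)) = h + 3*sqrt(2)/2
(2) = gcd((q + 3)^2*(q + 6), (q - 4)^2*(q + 6)) = q + 6
(3) = u^2 + 2*u - 24
(4) = m - 7*sqrt(2)
(5) = 1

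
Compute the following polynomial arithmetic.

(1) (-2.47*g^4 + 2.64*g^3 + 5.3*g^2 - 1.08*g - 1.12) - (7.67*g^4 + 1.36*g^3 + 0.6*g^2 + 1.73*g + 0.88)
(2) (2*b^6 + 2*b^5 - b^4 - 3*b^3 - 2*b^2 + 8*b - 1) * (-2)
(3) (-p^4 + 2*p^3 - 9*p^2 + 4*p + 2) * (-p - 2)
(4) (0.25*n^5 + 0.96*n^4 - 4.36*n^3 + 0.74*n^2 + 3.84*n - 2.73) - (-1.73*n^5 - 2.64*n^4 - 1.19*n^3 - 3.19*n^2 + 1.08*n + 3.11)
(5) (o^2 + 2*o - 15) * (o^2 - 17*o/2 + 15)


(1) = -10.14*g^4 + 1.28*g^3 + 4.7*g^2 - 2.81*g - 2.0
(2) = -4*b^6 - 4*b^5 + 2*b^4 + 6*b^3 + 4*b^2 - 16*b + 2
(3) = p^5 + 5*p^3 + 14*p^2 - 10*p - 4
(4) = 1.98*n^5 + 3.6*n^4 - 3.17*n^3 + 3.93*n^2 + 2.76*n - 5.84
(5) = o^4 - 13*o^3/2 - 17*o^2 + 315*o/2 - 225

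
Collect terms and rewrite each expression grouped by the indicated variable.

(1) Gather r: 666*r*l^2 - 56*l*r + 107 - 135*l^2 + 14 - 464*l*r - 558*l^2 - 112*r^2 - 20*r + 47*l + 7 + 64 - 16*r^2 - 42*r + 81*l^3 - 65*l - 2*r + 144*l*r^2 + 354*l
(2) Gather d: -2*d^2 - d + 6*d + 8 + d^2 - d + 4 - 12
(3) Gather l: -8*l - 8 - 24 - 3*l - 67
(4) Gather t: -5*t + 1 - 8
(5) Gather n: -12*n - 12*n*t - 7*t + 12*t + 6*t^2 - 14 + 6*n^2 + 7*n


(1) = 81*l^3 - 693*l^2 + 336*l + r^2*(144*l - 128) + r*(666*l^2 - 520*l - 64) + 192
(2) = -d^2 + 4*d
(3) = -11*l - 99
(4) = -5*t - 7
(5) = 6*n^2 + n*(-12*t - 5) + 6*t^2 + 5*t - 14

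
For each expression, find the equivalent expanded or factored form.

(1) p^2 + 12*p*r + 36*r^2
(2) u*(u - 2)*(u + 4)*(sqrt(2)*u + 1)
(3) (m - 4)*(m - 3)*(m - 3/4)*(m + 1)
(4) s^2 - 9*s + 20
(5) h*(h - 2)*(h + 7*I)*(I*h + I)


(1) = (p + 6*r)^2
(2) = sqrt(2)*u^4 + u^3 + 2*sqrt(2)*u^3 - 8*sqrt(2)*u^2 + 2*u^2 - 8*u
(3) = m^4 - 27*m^3/4 + 19*m^2/2 + 33*m/4 - 9
(4) = (s - 5)*(s - 4)
(5) = I*h^4 - 7*h^3 - I*h^3 + 7*h^2 - 2*I*h^2 + 14*h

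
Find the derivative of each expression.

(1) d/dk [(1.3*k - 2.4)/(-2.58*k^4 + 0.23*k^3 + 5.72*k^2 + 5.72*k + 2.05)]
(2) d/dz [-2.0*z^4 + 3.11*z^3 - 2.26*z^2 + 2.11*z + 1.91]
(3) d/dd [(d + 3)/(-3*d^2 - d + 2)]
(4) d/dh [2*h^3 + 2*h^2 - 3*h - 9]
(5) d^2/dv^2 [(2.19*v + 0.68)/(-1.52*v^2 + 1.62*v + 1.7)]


(1) = (10.062*k^4 - 25.366*k^3 - 5.78*k^2 + 27.456*k + 16.393)/(6.6564*k^8 - 1.1868*k^7 - 29.4623*k^6 - 26.884*k^5 + 24.7716*k^4 + 66.3798*k^3 + 56.1704*k^2 + 23.452*k + 4.2025)
(2) = -8.0*z^3 + 9.33*z^2 - 4.52*z + 2.11
(3) = (-3*d^2 - d + (d + 3)*(6*d + 1) + 2)/(3*d^2 + d - 2)^2
(4) = 6*h^2 + 4*h - 3
(5) = ((2.19*v + 0.68)*(3.04*v - 1.62)*(6.08*v - 3.24) + (19.9728*v - 5.0284)*(-1.52*v^2 + 1.62*v + 1.7))/(-1.52*v^2 + 1.62*v + 1.7)^3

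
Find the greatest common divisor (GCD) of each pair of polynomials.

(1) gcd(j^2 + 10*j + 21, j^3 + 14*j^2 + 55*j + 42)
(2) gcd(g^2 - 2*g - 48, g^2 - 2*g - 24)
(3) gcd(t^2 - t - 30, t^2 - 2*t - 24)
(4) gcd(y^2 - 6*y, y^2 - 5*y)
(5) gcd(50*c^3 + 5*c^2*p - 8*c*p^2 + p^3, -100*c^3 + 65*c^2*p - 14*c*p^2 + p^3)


(1) = j + 7
(2) = gcd((g - 8)*(g + 6), (g - 6)*(g + 4)) = 1
(3) = gcd((t - 6)*(t + 5), (t - 6)*(t + 4)) = t - 6
(4) = gcd(y*(y - 6), y*(y - 5)) = y
(5) = gcd((-5*c + p)^2*(2*c + p), (-5*c + p)^2*(-4*c + p)) = 25*c^2 - 10*c*p + p^2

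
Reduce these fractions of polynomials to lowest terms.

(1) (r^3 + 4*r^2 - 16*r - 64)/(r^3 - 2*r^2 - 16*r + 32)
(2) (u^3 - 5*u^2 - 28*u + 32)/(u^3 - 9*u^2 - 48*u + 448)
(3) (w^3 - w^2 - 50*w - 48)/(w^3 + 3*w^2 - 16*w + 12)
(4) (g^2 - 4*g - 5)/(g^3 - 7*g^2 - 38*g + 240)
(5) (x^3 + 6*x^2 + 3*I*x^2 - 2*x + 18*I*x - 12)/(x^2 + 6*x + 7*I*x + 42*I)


(1) = (r + 4)/(r - 2)
(2) = (u^2 + 3*u - 4)/(u^2 - u - 56)
(3) = (w^2 - 7*w - 8)/(w^2 - 3*w + 2)
(4) = (g + 1)/(g^2 - 2*g - 48)
(5) = (x^2 + 3*I*x - 2)/(x + 7*I)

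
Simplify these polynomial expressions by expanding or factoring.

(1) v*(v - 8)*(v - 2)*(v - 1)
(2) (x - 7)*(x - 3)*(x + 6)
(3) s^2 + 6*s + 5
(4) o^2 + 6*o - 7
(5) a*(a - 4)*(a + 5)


(1) = v^4 - 11*v^3 + 26*v^2 - 16*v
(2) = x^3 - 4*x^2 - 39*x + 126
(3) = (s + 1)*(s + 5)
(4) = (o - 1)*(o + 7)
(5) = a^3 + a^2 - 20*a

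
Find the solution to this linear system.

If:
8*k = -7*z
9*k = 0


Then:
k = 0
z = 0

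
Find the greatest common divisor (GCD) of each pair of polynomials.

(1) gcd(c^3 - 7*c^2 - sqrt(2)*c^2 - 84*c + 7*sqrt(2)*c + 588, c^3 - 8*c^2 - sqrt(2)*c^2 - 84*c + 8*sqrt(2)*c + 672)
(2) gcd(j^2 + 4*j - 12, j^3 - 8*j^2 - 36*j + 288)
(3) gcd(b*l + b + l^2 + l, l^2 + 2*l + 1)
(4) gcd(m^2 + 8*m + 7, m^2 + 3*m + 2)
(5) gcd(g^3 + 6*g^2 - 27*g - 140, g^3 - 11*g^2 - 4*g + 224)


(1) = c^2 - sqrt(2)*c - 84
(2) = gcd((j - 2)*(j + 6), (j - 8)*(j - 6)*(j + 6)) = j + 6
(3) = gcd((b + l)*(l + 1), (l + 1)^2) = l + 1
(4) = m + 1
(5) = gcd((g - 5)*(g + 4)*(g + 7), (g - 8)*(g - 7)*(g + 4)) = g + 4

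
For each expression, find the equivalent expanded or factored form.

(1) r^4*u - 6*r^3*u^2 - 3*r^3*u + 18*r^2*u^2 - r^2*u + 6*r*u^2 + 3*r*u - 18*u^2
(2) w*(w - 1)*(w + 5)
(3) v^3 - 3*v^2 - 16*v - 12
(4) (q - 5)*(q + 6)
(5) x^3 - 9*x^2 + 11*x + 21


(1) = (r - 3)*(r - 1)*(r - 6*u)*(r*u + u)
(2) = w^3 + 4*w^2 - 5*w
(3) = (v - 6)*(v + 1)*(v + 2)
(4) = q^2 + q - 30
(5) = (x - 7)*(x - 3)*(x + 1)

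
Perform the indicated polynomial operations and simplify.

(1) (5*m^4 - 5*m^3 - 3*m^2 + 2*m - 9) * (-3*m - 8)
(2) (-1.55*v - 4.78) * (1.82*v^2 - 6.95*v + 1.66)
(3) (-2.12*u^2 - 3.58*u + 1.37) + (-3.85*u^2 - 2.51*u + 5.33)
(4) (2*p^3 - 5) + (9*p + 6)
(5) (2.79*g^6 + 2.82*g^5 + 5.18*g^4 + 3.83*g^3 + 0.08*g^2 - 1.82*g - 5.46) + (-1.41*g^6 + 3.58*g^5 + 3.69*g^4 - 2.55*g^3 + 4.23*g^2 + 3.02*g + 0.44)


(1) = -15*m^5 - 25*m^4 + 49*m^3 + 18*m^2 + 11*m + 72
(2) = -2.821*v^3 + 2.0729*v^2 + 30.648*v - 7.9348
(3) = -5.97*u^2 - 6.09*u + 6.7
(4) = 2*p^3 + 9*p + 1
(5) = 1.38*g^6 + 6.4*g^5 + 8.87*g^4 + 1.28*g^3 + 4.31*g^2 + 1.2*g - 5.02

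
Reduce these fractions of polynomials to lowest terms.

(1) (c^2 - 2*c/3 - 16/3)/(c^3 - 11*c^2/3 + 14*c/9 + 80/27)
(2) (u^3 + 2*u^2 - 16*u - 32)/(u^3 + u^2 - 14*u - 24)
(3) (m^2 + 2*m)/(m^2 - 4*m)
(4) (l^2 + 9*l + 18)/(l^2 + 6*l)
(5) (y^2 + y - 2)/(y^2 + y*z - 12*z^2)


(1) = (9*c + 18)/(9*c^2 - 9*c - 10)
(2) = (u + 4)/(u + 3)
(3) = (m + 2)/(m - 4)
(4) = (l + 3)/l
(5) = (y^2 + y - 2)/(y^2 + y*z - 12*z^2)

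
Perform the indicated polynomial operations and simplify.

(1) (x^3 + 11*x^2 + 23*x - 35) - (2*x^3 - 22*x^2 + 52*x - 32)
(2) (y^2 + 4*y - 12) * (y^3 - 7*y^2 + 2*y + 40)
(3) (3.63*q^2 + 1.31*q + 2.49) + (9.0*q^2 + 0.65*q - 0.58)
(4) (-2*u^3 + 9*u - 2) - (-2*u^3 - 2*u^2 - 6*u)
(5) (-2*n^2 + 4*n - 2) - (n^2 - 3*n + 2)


(1) = -x^3 + 33*x^2 - 29*x - 3
(2) = y^5 - 3*y^4 - 38*y^3 + 132*y^2 + 136*y - 480
(3) = 12.63*q^2 + 1.96*q + 1.91
(4) = 2*u^2 + 15*u - 2
(5) = -3*n^2 + 7*n - 4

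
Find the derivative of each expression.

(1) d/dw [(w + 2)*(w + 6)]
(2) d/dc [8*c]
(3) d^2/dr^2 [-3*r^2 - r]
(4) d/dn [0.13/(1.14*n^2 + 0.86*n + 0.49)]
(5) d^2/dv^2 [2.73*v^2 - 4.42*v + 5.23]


(1) = 2*w + 8
(2) = 8
(3) = -6
(4) = (-0.2964*n - 0.1118)/(1.14*n^2 + 0.86*n + 0.49)^2
(5) = 5.46000000000000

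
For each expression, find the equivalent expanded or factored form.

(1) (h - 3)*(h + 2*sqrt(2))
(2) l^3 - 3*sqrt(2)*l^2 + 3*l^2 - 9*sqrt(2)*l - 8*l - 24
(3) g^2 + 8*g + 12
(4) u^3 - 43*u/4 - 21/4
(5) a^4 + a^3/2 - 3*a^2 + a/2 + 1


(1) = h^2 - 3*h + 2*sqrt(2)*h - 6*sqrt(2)
(2) = (l + 3)*(l - 4*sqrt(2))*(l + sqrt(2))
(3) = (g + 2)*(g + 6)
(4) = (u - 7/2)*(u + 1/2)*(u + 3)
(5) = (a - 1)^2*(a + 1/2)*(a + 2)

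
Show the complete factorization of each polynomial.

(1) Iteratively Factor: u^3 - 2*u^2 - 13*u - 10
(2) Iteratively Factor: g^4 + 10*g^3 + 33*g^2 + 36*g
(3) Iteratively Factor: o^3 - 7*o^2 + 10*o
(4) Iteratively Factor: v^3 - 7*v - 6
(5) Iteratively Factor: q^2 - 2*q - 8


(1) = (u + 1)*(u^2 - 3*u - 10) = (u - 5)*(u + 1)*(u + 2)
(2) = (g + 3)*(g^3 + 7*g^2 + 12*g) = (g + 3)*(g + 4)*(g^2 + 3*g) = g*(g + 3)*(g + 4)*(g + 3)
(3) = (o)*(o^2 - 7*o + 10) = o*(o - 5)*(o - 2)
(4) = (v + 2)*(v^2 - 2*v - 3) = (v + 1)*(v + 2)*(v - 3)
(5) = (q + 2)*(q - 4)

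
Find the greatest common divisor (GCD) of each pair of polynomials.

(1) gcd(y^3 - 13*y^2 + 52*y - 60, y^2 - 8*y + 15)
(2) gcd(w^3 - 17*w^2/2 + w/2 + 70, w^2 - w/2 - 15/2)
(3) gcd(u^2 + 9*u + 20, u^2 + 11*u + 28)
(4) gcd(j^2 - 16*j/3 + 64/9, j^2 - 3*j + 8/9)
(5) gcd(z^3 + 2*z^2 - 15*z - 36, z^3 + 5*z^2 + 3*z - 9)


(1) = y - 5
(2) = gcd((w - 7)*(w - 4)*(w + 5/2), (w - 3)*(w + 5/2)) = w + 5/2
(3) = gcd((u + 4)*(u + 5), (u + 4)*(u + 7)) = u + 4
(4) = j - 8/3
(5) = gcd((z - 4)*(z + 3)^2, (z - 1)*(z + 3)^2) = z^2 + 6*z + 9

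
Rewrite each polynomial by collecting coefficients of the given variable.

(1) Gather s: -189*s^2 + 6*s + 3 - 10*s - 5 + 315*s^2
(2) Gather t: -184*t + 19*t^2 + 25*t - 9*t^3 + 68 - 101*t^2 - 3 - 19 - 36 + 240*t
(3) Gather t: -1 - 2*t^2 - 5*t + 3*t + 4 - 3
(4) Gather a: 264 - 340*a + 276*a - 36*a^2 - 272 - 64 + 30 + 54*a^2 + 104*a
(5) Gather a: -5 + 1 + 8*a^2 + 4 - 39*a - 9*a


(1) = 126*s^2 - 4*s - 2
(2) = -9*t^3 - 82*t^2 + 81*t + 10
(3) = -2*t^2 - 2*t
(4) = 18*a^2 + 40*a - 42
(5) = 8*a^2 - 48*a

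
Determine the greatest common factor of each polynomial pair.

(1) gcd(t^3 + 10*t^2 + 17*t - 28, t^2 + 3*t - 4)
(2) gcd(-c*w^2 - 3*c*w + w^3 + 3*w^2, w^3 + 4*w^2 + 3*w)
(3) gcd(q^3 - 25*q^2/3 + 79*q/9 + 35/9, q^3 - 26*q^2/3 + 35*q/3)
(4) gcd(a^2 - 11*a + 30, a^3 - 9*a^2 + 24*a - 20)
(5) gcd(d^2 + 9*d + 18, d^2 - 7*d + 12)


(1) = gcd((t - 1)*(t + 4)*(t + 7), (t - 1)*(t + 4)) = t^2 + 3*t - 4
(2) = gcd(w*(-c + w)*(w + 3), w*(w + 1)*(w + 3)) = w^2 + 3*w
(3) = q^2 - 26*q/3 + 35/3
(4) = gcd((a - 6)*(a - 5), (a - 5)*(a - 2)^2) = a - 5
(5) = gcd((d + 3)*(d + 6), (d - 4)*(d - 3)) = 1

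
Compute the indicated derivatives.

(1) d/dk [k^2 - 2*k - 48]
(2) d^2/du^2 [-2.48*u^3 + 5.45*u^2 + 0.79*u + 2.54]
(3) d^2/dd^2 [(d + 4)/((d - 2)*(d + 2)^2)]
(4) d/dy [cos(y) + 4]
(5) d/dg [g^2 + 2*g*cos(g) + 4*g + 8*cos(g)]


(1) = 2*k - 2
(2) = 10.9 - 14.88*u
(3) = 6*(d^3 + 6*d^2 - 4*d + 8)/(d^7 + 2*d^6 - 12*d^5 - 24*d^4 + 48*d^3 + 96*d^2 - 64*d - 128)
(4) = -sin(y)
(5) = -2*g*sin(g) + 2*g - 8*sin(g) + 2*cos(g) + 4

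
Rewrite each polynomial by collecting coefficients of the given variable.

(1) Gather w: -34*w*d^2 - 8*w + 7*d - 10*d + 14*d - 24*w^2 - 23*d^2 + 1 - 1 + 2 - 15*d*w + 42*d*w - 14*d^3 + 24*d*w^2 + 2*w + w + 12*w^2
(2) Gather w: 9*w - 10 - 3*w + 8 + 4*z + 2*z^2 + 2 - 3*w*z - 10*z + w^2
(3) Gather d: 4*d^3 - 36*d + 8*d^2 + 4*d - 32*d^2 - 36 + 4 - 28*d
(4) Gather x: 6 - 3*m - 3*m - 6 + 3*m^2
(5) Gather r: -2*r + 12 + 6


(1) = -14*d^3 - 23*d^2 + 11*d + w^2*(24*d - 12) + w*(-34*d^2 + 27*d - 5) + 2
(2) = w^2 + w*(6 - 3*z) + 2*z^2 - 6*z
(3) = 4*d^3 - 24*d^2 - 60*d - 32
(4) = 3*m^2 - 6*m
(5) = 18 - 2*r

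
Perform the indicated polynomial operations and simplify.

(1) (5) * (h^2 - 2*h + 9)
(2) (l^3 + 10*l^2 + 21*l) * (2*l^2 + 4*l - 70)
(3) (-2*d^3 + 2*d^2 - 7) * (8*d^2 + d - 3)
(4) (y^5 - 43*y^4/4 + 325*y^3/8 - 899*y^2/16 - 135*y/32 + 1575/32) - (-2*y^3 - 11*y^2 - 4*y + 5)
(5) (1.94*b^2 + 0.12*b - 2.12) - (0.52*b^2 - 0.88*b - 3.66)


(1) = 5*h^2 - 10*h + 45
(2) = 2*l^5 + 24*l^4 + 12*l^3 - 616*l^2 - 1470*l
(3) = -16*d^5 + 14*d^4 + 8*d^3 - 62*d^2 - 7*d + 21
(4) = y^5 - 43*y^4/4 + 341*y^3/8 - 723*y^2/16 - 7*y/32 + 1415/32
(5) = 1.42*b^2 + 1.0*b + 1.54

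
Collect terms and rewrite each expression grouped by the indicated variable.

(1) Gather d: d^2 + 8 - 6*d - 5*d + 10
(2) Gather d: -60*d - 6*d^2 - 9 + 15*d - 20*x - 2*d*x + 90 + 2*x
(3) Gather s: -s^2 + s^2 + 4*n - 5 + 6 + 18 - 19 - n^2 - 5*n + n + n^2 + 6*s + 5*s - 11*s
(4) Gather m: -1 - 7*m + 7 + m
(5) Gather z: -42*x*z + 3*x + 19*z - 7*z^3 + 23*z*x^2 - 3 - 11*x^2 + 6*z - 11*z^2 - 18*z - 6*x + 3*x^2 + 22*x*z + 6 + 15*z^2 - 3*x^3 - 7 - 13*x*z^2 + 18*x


(1) = d^2 - 11*d + 18
(2) = -6*d^2 + d*(-2*x - 45) - 18*x + 81
(3) = 0
(4) = 6 - 6*m
(5) = -3*x^3 - 8*x^2 + 15*x - 7*z^3 + z^2*(4 - 13*x) + z*(23*x^2 - 20*x + 7) - 4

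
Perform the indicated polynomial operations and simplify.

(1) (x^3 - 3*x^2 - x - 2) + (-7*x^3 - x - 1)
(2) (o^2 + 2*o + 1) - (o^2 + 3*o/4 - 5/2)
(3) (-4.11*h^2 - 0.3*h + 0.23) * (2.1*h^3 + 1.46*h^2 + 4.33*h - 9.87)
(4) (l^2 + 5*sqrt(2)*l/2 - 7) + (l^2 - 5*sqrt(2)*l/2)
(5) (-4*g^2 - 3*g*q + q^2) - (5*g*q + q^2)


(1) = -6*x^3 - 3*x^2 - 2*x - 3
(2) = 5*o/4 + 7/2
(3) = -8.631*h^5 - 6.6306*h^4 - 17.7513*h^3 + 39.6025*h^2 + 3.9569*h - 2.2701
(4) = 2*l^2 - 7
(5) = -4*g^2 - 8*g*q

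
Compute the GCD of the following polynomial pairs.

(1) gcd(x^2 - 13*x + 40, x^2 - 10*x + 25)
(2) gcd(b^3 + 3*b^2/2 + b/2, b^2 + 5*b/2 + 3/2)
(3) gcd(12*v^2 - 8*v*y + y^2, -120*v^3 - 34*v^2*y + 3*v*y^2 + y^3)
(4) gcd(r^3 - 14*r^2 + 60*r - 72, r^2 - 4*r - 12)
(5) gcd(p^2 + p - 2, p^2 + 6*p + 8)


(1) = gcd((x - 8)*(x - 5), (x - 5)^2) = x - 5
(2) = b + 1
(3) = -6*v + y
(4) = r - 6
(5) = gcd((p - 1)*(p + 2), (p + 2)*(p + 4)) = p + 2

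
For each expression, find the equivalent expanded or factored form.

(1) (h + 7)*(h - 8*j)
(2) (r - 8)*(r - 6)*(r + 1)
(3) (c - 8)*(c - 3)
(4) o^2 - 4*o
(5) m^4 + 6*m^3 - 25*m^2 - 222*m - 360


(1) = h^2 - 8*h*j + 7*h - 56*j
(2) = r^3 - 13*r^2 + 34*r + 48
(3) = c^2 - 11*c + 24
(4) = o*(o - 4)
(5) = (m - 6)*(m + 3)*(m + 4)*(m + 5)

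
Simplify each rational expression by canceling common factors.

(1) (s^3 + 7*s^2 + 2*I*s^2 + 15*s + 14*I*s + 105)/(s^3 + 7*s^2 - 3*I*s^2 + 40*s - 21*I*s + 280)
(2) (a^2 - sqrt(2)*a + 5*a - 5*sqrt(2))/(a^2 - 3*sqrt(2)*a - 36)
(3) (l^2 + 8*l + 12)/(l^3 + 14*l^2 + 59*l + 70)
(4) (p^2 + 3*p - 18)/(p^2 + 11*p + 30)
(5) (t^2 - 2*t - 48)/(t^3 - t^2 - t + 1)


(1) = (s - 3*I)/(s - 8*I)
(2) = (a^2 + a*(5 - sqrt(2)) - 5*sqrt(2))/(a^2 - 3*sqrt(2)*a - 36)
(3) = (l + 6)/(l^2 + 12*l + 35)
(4) = (p - 3)/(p + 5)
(5) = (t^2 - 2*t - 48)/(t^3 - t^2 - t + 1)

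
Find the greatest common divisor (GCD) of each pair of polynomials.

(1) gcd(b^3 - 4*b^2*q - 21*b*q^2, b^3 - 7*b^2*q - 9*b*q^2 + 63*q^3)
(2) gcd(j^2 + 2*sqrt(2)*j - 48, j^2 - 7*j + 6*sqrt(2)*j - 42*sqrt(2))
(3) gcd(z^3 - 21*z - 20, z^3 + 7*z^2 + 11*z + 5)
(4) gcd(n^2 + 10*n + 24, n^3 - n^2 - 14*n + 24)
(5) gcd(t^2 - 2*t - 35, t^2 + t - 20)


(1) = -b^2 + 4*b*q + 21*q^2
(2) = gcd((j - 4*sqrt(2))*(j + 6*sqrt(2)), (j - 7)*(j + 6*sqrt(2))) = j + 6*sqrt(2)
(3) = gcd((z - 5)*(z + 1)*(z + 4), (z + 1)^2*(z + 5)) = z + 1
(4) = gcd((n + 4)*(n + 6), (n - 3)*(n - 2)*(n + 4)) = n + 4
(5) = t + 5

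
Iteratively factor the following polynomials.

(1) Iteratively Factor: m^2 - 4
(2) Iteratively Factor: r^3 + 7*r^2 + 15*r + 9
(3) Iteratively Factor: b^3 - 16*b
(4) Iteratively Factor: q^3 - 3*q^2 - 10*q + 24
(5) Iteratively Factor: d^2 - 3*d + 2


(1) = (m - 2)*(m + 2)
(2) = (r + 3)*(r^2 + 4*r + 3) = (r + 3)^2*(r + 1)
(3) = (b)*(b^2 - 16) = b*(b - 4)*(b + 4)
(4) = (q - 2)*(q^2 - q - 12) = (q - 4)*(q - 2)*(q + 3)
(5) = (d - 1)*(d - 2)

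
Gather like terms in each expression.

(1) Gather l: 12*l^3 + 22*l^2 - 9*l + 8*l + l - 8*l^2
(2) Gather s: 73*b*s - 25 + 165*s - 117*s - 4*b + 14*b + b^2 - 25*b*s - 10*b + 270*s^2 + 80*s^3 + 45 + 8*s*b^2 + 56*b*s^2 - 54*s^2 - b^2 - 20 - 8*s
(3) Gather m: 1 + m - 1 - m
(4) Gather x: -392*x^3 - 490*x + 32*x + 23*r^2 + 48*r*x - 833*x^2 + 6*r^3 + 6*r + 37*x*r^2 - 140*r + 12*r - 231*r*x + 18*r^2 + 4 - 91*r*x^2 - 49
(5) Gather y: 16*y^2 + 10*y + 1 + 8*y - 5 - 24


(1) = 12*l^3 + 14*l^2
(2) = 80*s^3 + s^2*(56*b + 216) + s*(8*b^2 + 48*b + 40)
(3) = 0
(4) = 6*r^3 + 41*r^2 - 122*r - 392*x^3 + x^2*(-91*r - 833) + x*(37*r^2 - 183*r - 458) - 45
(5) = 16*y^2 + 18*y - 28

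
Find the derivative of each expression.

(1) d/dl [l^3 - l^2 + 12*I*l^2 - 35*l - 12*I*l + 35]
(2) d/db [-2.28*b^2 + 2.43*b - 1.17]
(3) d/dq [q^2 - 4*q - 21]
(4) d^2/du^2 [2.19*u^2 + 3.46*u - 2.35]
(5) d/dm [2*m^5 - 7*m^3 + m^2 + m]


(1) = 3*l^2 + l*(-2 + 24*I) - 35 - 12*I
(2) = 2.43 - 4.56*b
(3) = 2*q - 4
(4) = 4.38000000000000
(5) = 10*m^4 - 21*m^2 + 2*m + 1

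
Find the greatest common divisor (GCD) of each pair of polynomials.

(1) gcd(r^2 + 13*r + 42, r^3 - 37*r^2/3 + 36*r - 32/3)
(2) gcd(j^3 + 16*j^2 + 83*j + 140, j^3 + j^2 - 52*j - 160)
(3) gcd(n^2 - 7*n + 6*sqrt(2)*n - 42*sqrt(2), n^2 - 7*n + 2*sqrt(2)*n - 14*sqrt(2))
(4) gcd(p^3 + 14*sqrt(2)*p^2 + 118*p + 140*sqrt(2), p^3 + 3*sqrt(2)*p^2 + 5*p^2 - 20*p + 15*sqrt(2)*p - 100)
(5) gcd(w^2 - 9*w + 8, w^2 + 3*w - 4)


(1) = 1
(2) = gcd((j + 4)*(j + 5)*(j + 7), (j - 8)*(j + 4)*(j + 5)) = j^2 + 9*j + 20
(3) = gcd((n - 7)*(n + 6*sqrt(2)), (n - 7)*(n + 2*sqrt(2))) = n - 7
(4) = p + 5*sqrt(2)
(5) = gcd((w - 8)*(w - 1), (w - 1)*(w + 4)) = w - 1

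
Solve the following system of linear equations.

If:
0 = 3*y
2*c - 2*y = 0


Then:
c = 0
y = 0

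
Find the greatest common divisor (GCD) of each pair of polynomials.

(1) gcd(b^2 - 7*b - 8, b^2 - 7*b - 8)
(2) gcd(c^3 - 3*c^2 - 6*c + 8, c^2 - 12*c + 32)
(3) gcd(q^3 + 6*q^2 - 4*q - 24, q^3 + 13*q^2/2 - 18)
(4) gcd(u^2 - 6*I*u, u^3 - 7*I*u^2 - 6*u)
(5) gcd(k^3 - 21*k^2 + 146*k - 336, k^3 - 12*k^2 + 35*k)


(1) = b^2 - 7*b - 8
(2) = c - 4
(3) = q^2 + 8*q + 12
(4) = u^2 - 6*I*u
(5) = k - 7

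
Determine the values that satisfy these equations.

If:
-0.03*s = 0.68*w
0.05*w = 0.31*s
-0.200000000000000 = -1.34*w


Then:
No Solution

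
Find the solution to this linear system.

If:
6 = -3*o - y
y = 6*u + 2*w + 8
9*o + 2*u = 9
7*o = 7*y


Then:
o = -3/2
u = 45/4
w = -77/2
y = -3/2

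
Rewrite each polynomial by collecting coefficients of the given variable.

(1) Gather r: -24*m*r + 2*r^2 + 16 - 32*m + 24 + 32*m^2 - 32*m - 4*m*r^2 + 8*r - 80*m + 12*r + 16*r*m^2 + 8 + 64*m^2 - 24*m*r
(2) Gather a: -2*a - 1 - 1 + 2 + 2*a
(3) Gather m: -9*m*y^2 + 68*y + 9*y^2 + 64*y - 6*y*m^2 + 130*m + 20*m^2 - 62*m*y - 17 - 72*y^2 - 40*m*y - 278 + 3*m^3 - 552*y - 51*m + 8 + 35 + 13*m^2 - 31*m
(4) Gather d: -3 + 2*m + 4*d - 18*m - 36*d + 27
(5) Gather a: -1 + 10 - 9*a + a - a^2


(1) = 96*m^2 - 144*m + r^2*(2 - 4*m) + r*(16*m^2 - 48*m + 20) + 48
(2) = 0
(3) = 3*m^3 + m^2*(33 - 6*y) + m*(-9*y^2 - 102*y + 48) - 63*y^2 - 420*y - 252
(4) = -32*d - 16*m + 24
(5) = -a^2 - 8*a + 9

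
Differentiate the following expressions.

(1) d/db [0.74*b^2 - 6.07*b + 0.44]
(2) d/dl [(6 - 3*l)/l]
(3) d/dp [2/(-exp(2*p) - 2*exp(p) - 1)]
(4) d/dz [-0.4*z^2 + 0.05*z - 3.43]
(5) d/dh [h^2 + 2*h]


(1) = 1.48*b - 6.07
(2) = -6/l^2
(3) = 4*(exp(p) + 1)*exp(p)/(exp(2*p) + 2*exp(p) + 1)^2
(4) = 0.05 - 0.8*z
(5) = 2*h + 2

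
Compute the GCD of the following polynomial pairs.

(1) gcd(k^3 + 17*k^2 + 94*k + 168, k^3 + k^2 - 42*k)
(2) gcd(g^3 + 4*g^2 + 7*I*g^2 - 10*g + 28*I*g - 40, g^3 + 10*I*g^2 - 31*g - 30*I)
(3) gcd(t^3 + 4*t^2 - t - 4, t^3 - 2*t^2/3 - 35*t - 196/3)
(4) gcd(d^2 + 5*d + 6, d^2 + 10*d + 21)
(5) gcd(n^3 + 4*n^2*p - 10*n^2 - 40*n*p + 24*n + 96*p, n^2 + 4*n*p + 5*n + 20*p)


(1) = k + 7
(2) = g^2 + 7*I*g - 10
(3) = gcd((t - 1)*(t + 1)*(t + 4), (t - 7)*(t + 7/3)*(t + 4)) = t + 4
(4) = gcd((d + 2)*(d + 3), (d + 3)*(d + 7)) = d + 3
(5) = gcd((n - 6)*(n - 4)*(n + 4*p), (n + 5)*(n + 4*p)) = n + 4*p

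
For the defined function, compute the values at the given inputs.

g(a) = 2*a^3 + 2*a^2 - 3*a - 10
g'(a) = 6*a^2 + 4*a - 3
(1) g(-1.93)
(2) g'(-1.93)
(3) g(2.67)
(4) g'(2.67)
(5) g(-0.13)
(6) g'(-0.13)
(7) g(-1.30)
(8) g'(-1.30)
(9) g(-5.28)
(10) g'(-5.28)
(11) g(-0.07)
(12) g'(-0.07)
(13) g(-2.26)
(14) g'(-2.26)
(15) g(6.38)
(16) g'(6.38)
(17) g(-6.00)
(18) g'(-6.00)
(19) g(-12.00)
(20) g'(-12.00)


(1) = -11.14
(2) = 11.63
(3) = 34.32
(4) = 50.45
(5) = -9.58
(6) = -3.42
(7) = -7.11
(8) = 1.94
(9) = -232.80
(10) = 143.15
(11) = -9.78
(12) = -3.25
(13) = -16.09
(14) = 18.61
(15) = 571.66
(16) = 266.75
(17) = -352.00
(18) = 189.00
(19) = -3142.00
(20) = 813.00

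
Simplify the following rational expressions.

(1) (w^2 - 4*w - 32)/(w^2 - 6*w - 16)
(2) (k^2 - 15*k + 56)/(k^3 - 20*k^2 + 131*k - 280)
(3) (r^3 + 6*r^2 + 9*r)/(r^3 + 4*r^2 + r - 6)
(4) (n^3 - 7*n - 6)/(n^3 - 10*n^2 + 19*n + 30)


(1) = (w + 4)/(w + 2)
(2) = 1/(k - 5)
(3) = (r^2 + 3*r)/(r^2 + r - 2)
(4) = (n^2 - n - 6)/(n^2 - 11*n + 30)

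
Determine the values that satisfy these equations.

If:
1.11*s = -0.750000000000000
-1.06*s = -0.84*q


Then:
q = -0.85
s = -0.68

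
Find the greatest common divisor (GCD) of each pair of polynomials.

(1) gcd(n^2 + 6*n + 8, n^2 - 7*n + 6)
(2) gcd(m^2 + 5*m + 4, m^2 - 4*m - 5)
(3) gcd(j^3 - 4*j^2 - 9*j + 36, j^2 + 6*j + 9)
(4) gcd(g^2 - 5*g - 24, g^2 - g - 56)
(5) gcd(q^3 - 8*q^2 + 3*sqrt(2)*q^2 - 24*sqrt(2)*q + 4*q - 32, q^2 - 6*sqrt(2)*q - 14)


(1) = gcd((n + 2)*(n + 4), (n - 6)*(n - 1)) = 1
(2) = m + 1
(3) = gcd((j - 4)*(j - 3)*(j + 3), (j + 3)^2) = j + 3
(4) = g - 8
(5) = gcd((q - 8)*(q + sqrt(2))*(q + 2*sqrt(2)), (q - 7*sqrt(2))*(q + sqrt(2))) = q + sqrt(2)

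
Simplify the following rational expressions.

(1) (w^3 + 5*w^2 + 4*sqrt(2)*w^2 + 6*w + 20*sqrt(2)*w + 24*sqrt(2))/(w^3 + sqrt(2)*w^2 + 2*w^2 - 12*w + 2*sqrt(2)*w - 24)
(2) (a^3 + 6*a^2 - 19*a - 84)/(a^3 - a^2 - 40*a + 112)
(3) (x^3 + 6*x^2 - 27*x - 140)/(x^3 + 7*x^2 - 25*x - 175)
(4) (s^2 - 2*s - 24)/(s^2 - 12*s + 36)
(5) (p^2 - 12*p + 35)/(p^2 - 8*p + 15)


(1) = (w^2 + w*(3 + 4*sqrt(2)) + 12*sqrt(2))/(w^2 + sqrt(2)*w - 12)
(2) = (a + 3)/(a - 4)
(3) = (x + 4)/(x + 5)
(4) = (s + 4)/(s - 6)
(5) = (p - 7)/(p - 3)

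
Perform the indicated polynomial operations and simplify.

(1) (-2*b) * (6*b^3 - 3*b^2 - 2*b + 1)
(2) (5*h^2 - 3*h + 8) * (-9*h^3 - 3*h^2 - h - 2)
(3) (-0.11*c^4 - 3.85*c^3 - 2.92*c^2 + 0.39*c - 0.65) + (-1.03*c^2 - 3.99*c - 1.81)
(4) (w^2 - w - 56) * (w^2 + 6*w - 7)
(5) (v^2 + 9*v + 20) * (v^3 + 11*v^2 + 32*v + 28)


(1) = -12*b^4 + 6*b^3 + 4*b^2 - 2*b
(2) = -45*h^5 + 12*h^4 - 68*h^3 - 31*h^2 - 2*h - 16
(3) = -0.11*c^4 - 3.85*c^3 - 3.95*c^2 - 3.6*c - 2.46
(4) = w^4 + 5*w^3 - 69*w^2 - 329*w + 392
(5) = v^5 + 20*v^4 + 151*v^3 + 536*v^2 + 892*v + 560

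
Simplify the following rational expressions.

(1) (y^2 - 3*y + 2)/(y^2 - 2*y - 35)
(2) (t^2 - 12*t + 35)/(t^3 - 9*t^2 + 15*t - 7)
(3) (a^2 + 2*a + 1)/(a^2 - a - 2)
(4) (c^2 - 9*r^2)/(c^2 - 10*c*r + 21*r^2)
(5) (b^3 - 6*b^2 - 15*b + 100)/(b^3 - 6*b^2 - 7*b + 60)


(1) = (y^2 - 3*y + 2)/(y^2 - 2*y - 35)
(2) = (t - 5)/(t^2 - 2*t + 1)
(3) = (a + 1)/(a - 2)
(4) = (-c - 3*r)/(-c + 7*r)
(5) = (b^2 - b - 20)/(b^2 - b - 12)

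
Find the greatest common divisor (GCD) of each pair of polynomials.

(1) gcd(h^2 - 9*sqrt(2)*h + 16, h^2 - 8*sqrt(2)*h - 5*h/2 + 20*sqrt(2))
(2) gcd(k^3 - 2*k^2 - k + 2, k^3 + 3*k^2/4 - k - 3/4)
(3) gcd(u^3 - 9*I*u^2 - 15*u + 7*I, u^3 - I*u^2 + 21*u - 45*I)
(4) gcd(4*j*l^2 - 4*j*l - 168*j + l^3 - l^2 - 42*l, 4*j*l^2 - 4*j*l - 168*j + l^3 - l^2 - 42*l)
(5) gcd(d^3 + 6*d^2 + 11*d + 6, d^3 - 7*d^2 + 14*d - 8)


(1) = gcd((h - 8*sqrt(2))*(h - sqrt(2)), (h - 5/2)*(h - 8*sqrt(2))) = h - 8*sqrt(2)
(2) = k^2 - 1
(3) = 1
(4) = gcd((4*j + l)*(l - 7)*(l + 6), (4*j + l)*(l - 7)*(l + 6)) = 4*j*l^2 - 4*j*l - 168*j + l^3 - l^2 - 42*l
(5) = 1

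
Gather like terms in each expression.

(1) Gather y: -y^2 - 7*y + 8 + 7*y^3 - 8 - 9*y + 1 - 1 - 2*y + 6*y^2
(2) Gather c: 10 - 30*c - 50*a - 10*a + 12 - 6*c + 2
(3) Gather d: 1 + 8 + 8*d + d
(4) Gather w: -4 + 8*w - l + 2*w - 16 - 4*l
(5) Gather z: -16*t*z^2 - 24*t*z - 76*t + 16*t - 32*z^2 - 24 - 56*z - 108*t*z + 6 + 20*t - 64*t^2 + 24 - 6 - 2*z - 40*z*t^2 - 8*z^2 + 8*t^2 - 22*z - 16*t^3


(1) = 7*y^3 + 5*y^2 - 18*y
(2) = -60*a - 36*c + 24
(3) = 9*d + 9
(4) = -5*l + 10*w - 20
(5) = -16*t^3 - 56*t^2 - 40*t + z^2*(-16*t - 40) + z*(-40*t^2 - 132*t - 80)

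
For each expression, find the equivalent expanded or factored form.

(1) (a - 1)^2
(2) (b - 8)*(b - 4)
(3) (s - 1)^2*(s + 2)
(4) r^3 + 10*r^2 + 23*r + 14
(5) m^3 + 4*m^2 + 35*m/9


(1) = a^2 - 2*a + 1
(2) = b^2 - 12*b + 32
(3) = s^3 - 3*s + 2
(4) = (r + 1)*(r + 2)*(r + 7)
(5) = m*(m + 5/3)*(m + 7/3)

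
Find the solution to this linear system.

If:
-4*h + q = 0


Then:
h = q/4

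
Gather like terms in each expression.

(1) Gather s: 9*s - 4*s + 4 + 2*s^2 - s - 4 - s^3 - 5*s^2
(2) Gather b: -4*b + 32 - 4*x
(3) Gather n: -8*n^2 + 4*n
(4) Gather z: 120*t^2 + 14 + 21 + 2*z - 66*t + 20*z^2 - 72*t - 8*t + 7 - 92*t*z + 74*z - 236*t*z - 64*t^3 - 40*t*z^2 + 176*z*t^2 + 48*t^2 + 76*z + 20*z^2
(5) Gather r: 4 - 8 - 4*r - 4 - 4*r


(1) = -s^3 - 3*s^2 + 4*s
(2) = -4*b - 4*x + 32
(3) = -8*n^2 + 4*n
(4) = -64*t^3 + 168*t^2 - 146*t + z^2*(40 - 40*t) + z*(176*t^2 - 328*t + 152) + 42
(5) = -8*r - 8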